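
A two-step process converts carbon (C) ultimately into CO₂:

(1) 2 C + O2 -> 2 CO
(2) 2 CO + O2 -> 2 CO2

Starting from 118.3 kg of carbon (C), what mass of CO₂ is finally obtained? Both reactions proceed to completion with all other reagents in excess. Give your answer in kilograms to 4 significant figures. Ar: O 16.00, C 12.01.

433.5 kg

M(C) = 12.01 g/mol.
M(CO2) = 12.01 + 2(16.00) = 44.01 g/mol.
118.3 kg = 118300 g.
n(C) = 118300 / 12.01 = 9850.1 mol.
Step 1 gives a 2:2 ratio of C to CO, so n(CO) = 9850.1 mol.
In step 2 the CO:CO2 ratio is 2:2, so n(CO2) = 9850.1 mol.
Mass of CO2 = 9850.1 × 44.01 = 433500 g = 433.5 kg.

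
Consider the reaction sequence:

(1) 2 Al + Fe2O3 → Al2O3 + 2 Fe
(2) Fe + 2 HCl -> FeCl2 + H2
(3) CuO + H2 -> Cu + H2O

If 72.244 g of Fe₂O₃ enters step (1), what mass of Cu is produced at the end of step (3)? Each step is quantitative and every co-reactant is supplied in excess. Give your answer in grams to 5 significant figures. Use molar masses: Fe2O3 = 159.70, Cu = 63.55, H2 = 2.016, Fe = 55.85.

n(Fe2O3) = 72.244 / 159.70 = 0.452373 mol.
Reaction (1): Fe2O3→Fe ratio 1:2 ⇒ n(Fe) = 0.904746 mol.
Reaction (2): Fe→H2 ratio 1:1 ⇒ n(H2) = 0.904746 mol.
Reaction (3): H2→Cu ratio 1:1 ⇒ n(Cu) = 0.904746 mol.
Mass of Cu = 0.904746 × 63.55 = 57.4966 g.

57.497 g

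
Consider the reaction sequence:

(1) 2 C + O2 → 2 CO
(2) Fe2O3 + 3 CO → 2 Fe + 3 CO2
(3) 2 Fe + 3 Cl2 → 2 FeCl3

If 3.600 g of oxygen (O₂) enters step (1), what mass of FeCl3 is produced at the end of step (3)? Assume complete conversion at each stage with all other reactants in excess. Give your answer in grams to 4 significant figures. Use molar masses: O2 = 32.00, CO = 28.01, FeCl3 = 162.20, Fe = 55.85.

24.33 g

n(O2) = 3.600 / 32.00 = 0.11250 mol.
Reaction (1): O2→CO ratio 1:2 ⇒ n(CO) = 0.22500 mol.
Reaction (2): CO→Fe ratio 3:2 ⇒ n(Fe) = 0.15000 mol.
Reaction (3): Fe→FeCl3 ratio 2:2 ⇒ n(FeCl3) = 0.15000 mol.
Mass of FeCl3 = 0.15000 × 162.20 = 24.330 g.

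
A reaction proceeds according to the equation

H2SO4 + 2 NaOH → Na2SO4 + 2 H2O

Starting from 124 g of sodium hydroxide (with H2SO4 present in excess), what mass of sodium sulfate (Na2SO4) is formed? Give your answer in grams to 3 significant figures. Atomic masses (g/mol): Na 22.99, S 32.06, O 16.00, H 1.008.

220 g

M(NaOH) = 22.99 + 16.00 + 1.008 = 39.998 g/mol.
M(Na2SO4) = 2(22.99) + 32.06 + 4(16.00) = 142.04 g/mol.
n(NaOH) = 124.0 g / 39.998 g/mol = 3.100 mol.
From the equation the NaOH:Na2SO4 mole ratio is 2:1, so n(Na2SO4) = 3.100 × 1/2 = 1.550 mol.
Mass of Na2SO4 = 1.550 mol × 142.04 g/mol = 220.2 g.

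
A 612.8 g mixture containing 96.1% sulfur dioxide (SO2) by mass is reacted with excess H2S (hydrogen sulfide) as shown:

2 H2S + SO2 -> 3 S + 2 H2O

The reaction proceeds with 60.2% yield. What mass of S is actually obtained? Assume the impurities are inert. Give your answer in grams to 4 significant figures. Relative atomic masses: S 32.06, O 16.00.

Pure SO2 available = 612.8 g × 0.961 = 588.90 g.
M(SO2) = 32.06 + 2(16.00) = 64.06 g/mol.
M(S) = 32.06 g/mol.
n(SO2) = 588.90 g / 64.06 g/mol = 9.1930 mol.
From the equation the SO2:S mole ratio is 1:3, so n(S) = 9.1930 × 3/1 = 27.579 mol.
Mass of S = 27.579 mol × 32.06 g/mol = 884.18 g.
Actual mass collected = 884.18 g × 0.602 = 532.28 g.

532.3 g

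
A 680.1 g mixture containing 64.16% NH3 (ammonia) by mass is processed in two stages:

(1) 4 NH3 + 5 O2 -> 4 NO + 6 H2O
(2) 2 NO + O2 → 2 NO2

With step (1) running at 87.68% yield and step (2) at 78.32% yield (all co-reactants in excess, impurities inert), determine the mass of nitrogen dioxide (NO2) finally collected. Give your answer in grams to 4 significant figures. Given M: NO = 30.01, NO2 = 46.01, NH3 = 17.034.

809.4 g

Pure NH3 = 680.1 × 0.6416 = 436.35 g.
n(NH3) = 436.35 / 17.034 = 25.617 mol.
Step 1 (NH3:NO = 4:4): theoretical n(NO) = 25.617 mol; at 87.68% yield, n(NO) = 22.461 mol.
Step 2 (NO:NO2 = 2:2): theoretical n(NO2) = 22.461 mol, so theoretical mass = 22.461 × 46.01 = 1033.4 g.
At 78.32% yield, actual mass of NO2 = 1033.4 × 0.7832 = 809.37 g.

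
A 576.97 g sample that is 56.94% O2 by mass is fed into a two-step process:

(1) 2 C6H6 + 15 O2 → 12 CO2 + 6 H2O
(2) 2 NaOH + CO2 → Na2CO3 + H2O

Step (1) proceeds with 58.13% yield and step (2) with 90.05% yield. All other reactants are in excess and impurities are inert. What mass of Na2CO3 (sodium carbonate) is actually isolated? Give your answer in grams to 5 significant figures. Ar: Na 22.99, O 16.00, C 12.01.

455.68 g

Pure O2 = 576.97 × 0.5694 = 328.527 g.
M(O2) = 2(16.00) = 32.00 g/mol.
M(Na2CO3) = 2(22.99) + 12.01 + 3(16.00) = 105.99 g/mol.
n(O2) = 328.527 / 32.00 = 10.2665 mol.
Step 1 (O2:CO2 = 15:12): theoretical n(CO2) = 8.21317 mol; at 58.13% yield, n(CO2) = 4.77431 mol.
Step 2 (CO2:Na2CO3 = 1:1): theoretical n(Na2CO3) = 4.77431 mol, so theoretical mass = 4.77431 × 105.99 = 506.030 g.
At 90.05% yield, actual mass of Na2CO3 = 506.030 × 0.9005 = 455.680 g.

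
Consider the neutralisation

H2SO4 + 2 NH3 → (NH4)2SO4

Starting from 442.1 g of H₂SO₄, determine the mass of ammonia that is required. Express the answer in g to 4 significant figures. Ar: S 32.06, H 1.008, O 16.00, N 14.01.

M(H2SO4) = 2(1.008) + 32.06 + 4(16.00) = 98.076 g/mol.
M(NH3) = 14.01 + 3(1.008) = 17.034 g/mol.
n(H2SO4) = 442.10 g / 98.076 g/mol = 4.5077 mol.
From the equation the H2SO4:NH3 mole ratio is 1:2, so n(NH3) = 4.5077 × 2/1 = 9.0155 mol.
Mass of NH3 = 9.0155 mol × 17.034 g/mol = 153.57 g.

153.6 g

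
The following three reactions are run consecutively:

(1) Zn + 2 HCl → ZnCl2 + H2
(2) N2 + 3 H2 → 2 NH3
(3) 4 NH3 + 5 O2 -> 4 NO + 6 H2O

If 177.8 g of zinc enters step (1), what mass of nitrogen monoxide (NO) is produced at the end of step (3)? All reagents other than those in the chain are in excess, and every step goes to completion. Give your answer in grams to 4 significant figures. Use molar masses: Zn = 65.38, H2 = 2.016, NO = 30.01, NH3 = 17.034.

n(Zn) = 177.8 / 65.38 = 2.7195 mol.
Reaction (1): Zn→H2 ratio 1:1 ⇒ n(H2) = 2.7195 mol.
Reaction (2): H2→NH3 ratio 3:2 ⇒ n(NH3) = 1.8130 mol.
Reaction (3): NH3→NO ratio 4:4 ⇒ n(NO) = 1.8130 mol.
Mass of NO = 1.8130 × 30.01 = 54.408 g.

54.41 g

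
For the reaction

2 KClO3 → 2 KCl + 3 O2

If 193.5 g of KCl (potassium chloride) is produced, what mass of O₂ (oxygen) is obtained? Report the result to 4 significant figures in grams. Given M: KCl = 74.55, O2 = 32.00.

124.6 g

n(KCl) = 193.50 g / 74.55 g/mol = 2.5956 mol.
From the equation the KCl:O2 mole ratio is 2:3, so n(O2) = 2.5956 × 3/2 = 3.8934 mol.
Mass of O2 = 3.8934 mol × 32.00 g/mol = 124.59 g.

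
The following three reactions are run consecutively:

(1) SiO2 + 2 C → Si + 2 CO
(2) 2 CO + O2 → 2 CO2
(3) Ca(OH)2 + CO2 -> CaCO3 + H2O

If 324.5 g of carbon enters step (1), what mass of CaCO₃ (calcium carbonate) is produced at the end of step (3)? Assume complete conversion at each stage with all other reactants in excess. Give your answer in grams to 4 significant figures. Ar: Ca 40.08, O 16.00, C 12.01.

M(C) = 12.01 g/mol.
M(CaCO3) = 40.08 + 12.01 + 3(16.00) = 100.09 g/mol.
n(C) = 324.5 / 12.01 = 27.019 mol.
Reaction (1): C→CO ratio 2:2 ⇒ n(CO) = 27.019 mol.
Reaction (2): CO→CO2 ratio 2:2 ⇒ n(CO2) = 27.019 mol.
Reaction (3): CO2→CaCO3 ratio 1:1 ⇒ n(CaCO3) = 27.019 mol.
Mass of CaCO3 = 27.019 × 100.09 = 2704.3 g.

2704 g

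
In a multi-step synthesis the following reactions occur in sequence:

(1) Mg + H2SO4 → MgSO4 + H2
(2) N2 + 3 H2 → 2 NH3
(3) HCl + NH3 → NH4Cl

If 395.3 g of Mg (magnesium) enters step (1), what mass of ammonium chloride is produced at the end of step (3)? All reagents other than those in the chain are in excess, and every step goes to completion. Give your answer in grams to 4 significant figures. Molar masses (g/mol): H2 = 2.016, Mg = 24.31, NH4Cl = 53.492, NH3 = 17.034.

n(Mg) = 395.3 / 24.31 = 16.261 mol.
Reaction (1): Mg→H2 ratio 1:1 ⇒ n(H2) = 16.261 mol.
Reaction (2): H2→NH3 ratio 3:2 ⇒ n(NH3) = 10.841 mol.
Reaction (3): NH3→NH4Cl ratio 1:1 ⇒ n(NH4Cl) = 10.841 mol.
Mass of NH4Cl = 10.841 × 53.492 = 579.88 g.

579.9 g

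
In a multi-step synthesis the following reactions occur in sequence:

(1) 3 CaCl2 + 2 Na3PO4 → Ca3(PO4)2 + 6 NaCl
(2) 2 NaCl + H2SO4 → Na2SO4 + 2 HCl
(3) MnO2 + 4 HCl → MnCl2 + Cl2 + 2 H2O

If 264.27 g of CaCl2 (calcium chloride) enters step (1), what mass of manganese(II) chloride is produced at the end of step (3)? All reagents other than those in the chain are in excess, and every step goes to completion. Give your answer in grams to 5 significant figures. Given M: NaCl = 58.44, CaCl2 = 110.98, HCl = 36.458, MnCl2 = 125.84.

n(CaCl2) = 264.27 / 110.98 = 2.38124 mol.
Reaction (1): CaCl2→NaCl ratio 3:6 ⇒ n(NaCl) = 4.76248 mol.
Reaction (2): NaCl→HCl ratio 2:2 ⇒ n(HCl) = 4.76248 mol.
Reaction (3): HCl→MnCl2 ratio 4:1 ⇒ n(MnCl2) = 1.19062 mol.
Mass of MnCl2 = 1.19062 × 125.84 = 149.828 g.

149.83 g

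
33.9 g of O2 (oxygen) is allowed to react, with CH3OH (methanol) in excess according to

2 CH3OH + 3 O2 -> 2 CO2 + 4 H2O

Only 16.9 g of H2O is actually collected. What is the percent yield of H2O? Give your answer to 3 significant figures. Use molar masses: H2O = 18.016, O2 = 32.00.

66.4 %

n(O2) = 33.90 g / 32.00 g/mol = 1.059 mol.
From the equation the O2:H2O mole ratio is 3:4, so n(H2O) = 1.059 × 4/3 = 1.412 mol.
Mass of H2O = 1.412 mol × 18.016 g/mol = 25.45 g.
This is the theoretical yield. Percent yield = 16.9 g / 25.45 g × 100% = 66.41%.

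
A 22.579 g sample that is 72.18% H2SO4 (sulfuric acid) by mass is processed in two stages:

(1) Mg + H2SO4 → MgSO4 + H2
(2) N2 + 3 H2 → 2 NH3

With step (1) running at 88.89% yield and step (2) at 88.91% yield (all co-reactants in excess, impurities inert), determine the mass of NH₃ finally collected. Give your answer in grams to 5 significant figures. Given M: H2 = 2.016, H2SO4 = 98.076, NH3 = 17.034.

1.4914 g

Pure H2SO4 = 22.579 × 0.7218 = 16.2975 g.
n(H2SO4) = 16.2975 / 98.076 = 0.166172 mol.
Step 1 (H2SO4:H2 = 1:1): theoretical n(H2) = 0.166172 mol; at 88.89% yield, n(H2) = 0.147711 mol.
Step 2 (H2:NH3 = 3:2): theoretical n(NH3) = 0.0984738 mol, so theoretical mass = 0.0984738 × 17.034 = 1.67740 g.
At 88.91% yield, actual mass of NH3 = 1.67740 × 0.8891 = 1.49138 g.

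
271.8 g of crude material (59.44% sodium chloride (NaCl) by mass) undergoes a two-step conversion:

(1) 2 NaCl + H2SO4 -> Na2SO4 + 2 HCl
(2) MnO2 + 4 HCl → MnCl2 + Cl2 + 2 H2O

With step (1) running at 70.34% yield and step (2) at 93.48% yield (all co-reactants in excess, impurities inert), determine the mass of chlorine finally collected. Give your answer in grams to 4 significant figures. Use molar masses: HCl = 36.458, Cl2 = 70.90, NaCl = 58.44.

Pure NaCl = 271.8 × 0.5944 = 161.56 g.
n(NaCl) = 161.56 / 58.44 = 2.7645 mol.
Step 1 (NaCl:HCl = 2:2): theoretical n(HCl) = 2.7645 mol; at 70.34% yield, n(HCl) = 1.9446 mol.
Step 2 (HCl:Cl2 = 4:1): theoretical n(Cl2) = 0.48614 mol, so theoretical mass = 0.48614 × 70.90 = 34.467 g.
At 93.48% yield, actual mass of Cl2 = 34.467 × 0.9348 = 32.220 g.

32.22 g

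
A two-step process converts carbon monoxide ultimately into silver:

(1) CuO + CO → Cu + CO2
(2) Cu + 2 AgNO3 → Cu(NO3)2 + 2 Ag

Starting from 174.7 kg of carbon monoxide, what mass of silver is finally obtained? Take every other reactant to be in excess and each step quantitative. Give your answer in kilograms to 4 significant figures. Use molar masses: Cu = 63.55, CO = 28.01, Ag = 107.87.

1346 kg

174.7 kg = 174700 g.
n(CO) = 174700 / 28.01 = 6237.1 mol.
Step 1 gives a 1:1 ratio of CO to Cu, so n(Cu) = 6237.1 mol.
In step 2 the Cu:Ag ratio is 1:2, so n(Ag) = 12474 mol.
Mass of Ag = 12474 × 107.87 = 1.3456 × 10^6 g = 1346 kg.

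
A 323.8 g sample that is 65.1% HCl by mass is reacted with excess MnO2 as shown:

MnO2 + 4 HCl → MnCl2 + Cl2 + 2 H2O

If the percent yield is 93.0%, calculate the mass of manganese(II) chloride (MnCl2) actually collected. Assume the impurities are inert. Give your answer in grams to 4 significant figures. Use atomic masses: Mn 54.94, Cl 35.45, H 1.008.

169.2 g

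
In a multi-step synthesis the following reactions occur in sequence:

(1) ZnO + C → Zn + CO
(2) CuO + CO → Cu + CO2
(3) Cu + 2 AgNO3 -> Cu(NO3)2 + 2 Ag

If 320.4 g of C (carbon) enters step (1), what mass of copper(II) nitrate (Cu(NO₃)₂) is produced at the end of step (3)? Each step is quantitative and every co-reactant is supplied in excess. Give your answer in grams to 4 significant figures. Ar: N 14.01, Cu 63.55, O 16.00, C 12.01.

5004 g

M(C) = 12.01 g/mol.
M(Cu(NO3)2) = 63.55 + 2(14.01) + 6(16.00) = 187.57 g/mol.
n(C) = 320.4 / 12.01 = 26.678 mol.
Reaction (1): C→CO ratio 1:1 ⇒ n(CO) = 26.678 mol.
Reaction (2): CO→Cu ratio 1:1 ⇒ n(Cu) = 26.678 mol.
Reaction (3): Cu→Cu(NO3)2 ratio 1:1 ⇒ n(Cu(NO3)2) = 26.678 mol.
Mass of Cu(NO3)2 = 26.678 × 187.57 = 5003.9 g.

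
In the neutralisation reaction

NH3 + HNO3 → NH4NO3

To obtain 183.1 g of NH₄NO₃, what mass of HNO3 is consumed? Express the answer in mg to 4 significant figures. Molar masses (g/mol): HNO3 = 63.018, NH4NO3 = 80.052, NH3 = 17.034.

n(NH4NO3) = 183.10 g / 80.052 g/mol = 2.2873 mol.
From the equation the NH4NO3:HNO3 mole ratio is 1:1, so n(HNO3) = 2.2873 × 1/1 = 2.2873 mol.
Mass of HNO3 = 2.2873 mol × 63.018 g/mol = 144.14 g.
Converting to mg: 144.14 g = 144100 mg.

144100 mg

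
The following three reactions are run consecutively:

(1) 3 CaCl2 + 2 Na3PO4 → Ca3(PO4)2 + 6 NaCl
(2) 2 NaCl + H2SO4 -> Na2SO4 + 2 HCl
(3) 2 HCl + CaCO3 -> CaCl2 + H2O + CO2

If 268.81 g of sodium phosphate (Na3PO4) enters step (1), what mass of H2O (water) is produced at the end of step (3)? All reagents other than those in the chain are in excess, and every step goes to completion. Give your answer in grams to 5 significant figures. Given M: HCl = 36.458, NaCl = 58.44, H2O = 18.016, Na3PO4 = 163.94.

44.311 g

n(Na3PO4) = 268.81 / 163.94 = 1.63969 mol.
Reaction (1): Na3PO4→NaCl ratio 2:6 ⇒ n(NaCl) = 4.91906 mol.
Reaction (2): NaCl→HCl ratio 2:2 ⇒ n(HCl) = 4.91906 mol.
Reaction (3): HCl→H2O ratio 2:1 ⇒ n(H2O) = 2.45953 mol.
Mass of H2O = 2.45953 × 18.016 = 44.3109 g.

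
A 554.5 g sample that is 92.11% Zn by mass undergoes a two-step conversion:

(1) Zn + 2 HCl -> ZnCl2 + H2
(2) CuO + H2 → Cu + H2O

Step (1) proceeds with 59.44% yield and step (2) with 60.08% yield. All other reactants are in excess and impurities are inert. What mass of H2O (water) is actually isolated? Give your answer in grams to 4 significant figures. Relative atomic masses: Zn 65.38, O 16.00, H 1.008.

Pure Zn = 554.5 × 0.9211 = 510.75 g.
M(Zn) = 65.38 g/mol.
M(H2O) = 2(1.008) + 16.00 = 18.016 g/mol.
n(Zn) = 510.75 / 65.38 = 7.8120 mol.
Step 1 (Zn:H2 = 1:1): theoretical n(H2) = 7.8120 mol; at 59.44% yield, n(H2) = 4.6435 mol.
Step 2 (H2:H2O = 1:1): theoretical n(H2O) = 4.6435 mol, so theoretical mass = 4.6435 × 18.016 = 83.657 g.
At 60.08% yield, actual mass of H2O = 83.657 × 0.6008 = 50.261 g.

50.26 g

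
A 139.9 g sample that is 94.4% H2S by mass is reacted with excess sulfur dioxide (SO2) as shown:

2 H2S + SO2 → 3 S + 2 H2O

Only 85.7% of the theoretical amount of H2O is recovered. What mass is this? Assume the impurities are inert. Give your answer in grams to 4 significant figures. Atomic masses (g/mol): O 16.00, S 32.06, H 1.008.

Pure H2S available = 139.9 g × 0.944 = 132.07 g.
M(H2S) = 2(1.008) + 32.06 = 34.076 g/mol.
M(H2O) = 2(1.008) + 16.00 = 18.016 g/mol.
n(H2S) = 132.07 g / 34.076 g/mol = 3.8756 mol.
From the equation the H2S:H2O mole ratio is 2:2, so n(H2O) = 3.8756 × 2/2 = 3.8756 mol.
Mass of H2O = 3.8756 mol × 18.016 g/mol = 69.823 g.
Actual mass collected = 69.823 g × 0.857 = 59.838 g.

59.84 g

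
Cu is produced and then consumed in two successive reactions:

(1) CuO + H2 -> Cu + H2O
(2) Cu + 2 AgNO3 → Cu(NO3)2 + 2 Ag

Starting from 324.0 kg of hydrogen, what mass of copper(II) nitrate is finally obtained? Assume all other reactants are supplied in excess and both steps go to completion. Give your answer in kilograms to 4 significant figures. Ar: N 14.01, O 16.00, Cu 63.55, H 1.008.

M(H2) = 2(1.008) = 2.016 g/mol.
M(Cu(NO3)2) = 63.55 + 2(14.01) + 6(16.00) = 187.57 g/mol.
324.0 kg = 324000 g.
n(H2) = 324000 / 2.016 = 160710 mol.
Step 1 gives a 1:1 ratio of H2 to Cu, so n(Cu) = 160710 mol.
In step 2 the Cu:Cu(NO3)2 ratio is 1:1, so n(Cu(NO3)2) = 160710 mol.
Mass of Cu(NO3)2 = 160710 × 187.57 = 3.0145 × 10^7 g = 30150 kg.

30150 kg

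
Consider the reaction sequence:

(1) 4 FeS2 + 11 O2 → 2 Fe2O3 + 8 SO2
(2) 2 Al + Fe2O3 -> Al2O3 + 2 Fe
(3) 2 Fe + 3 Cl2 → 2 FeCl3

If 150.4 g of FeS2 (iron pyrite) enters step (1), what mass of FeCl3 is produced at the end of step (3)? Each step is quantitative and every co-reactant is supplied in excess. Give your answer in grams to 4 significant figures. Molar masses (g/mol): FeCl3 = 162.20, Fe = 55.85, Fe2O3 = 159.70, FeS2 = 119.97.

203.3 g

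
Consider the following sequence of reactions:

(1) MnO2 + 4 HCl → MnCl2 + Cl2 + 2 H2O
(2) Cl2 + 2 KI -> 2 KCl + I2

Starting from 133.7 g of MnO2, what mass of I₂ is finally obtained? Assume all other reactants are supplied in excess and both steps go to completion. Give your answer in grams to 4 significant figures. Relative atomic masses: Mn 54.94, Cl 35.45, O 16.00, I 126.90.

390.3 g

M(MnO2) = 54.94 + 2(16.00) = 86.94 g/mol.
M(I2) = 2(126.90) = 253.80 g/mol.
n(MnO2) = 133.70 / 86.94 = 1.5378 mol.
Step 1 gives a 1:1 ratio of MnO2 to Cl2, so n(Cl2) = 1.5378 mol.
In step 2 the Cl2:I2 ratio is 1:1, so n(I2) = 1.5378 mol.
Mass of I2 = 1.5378 × 253.80 = 390.30 g.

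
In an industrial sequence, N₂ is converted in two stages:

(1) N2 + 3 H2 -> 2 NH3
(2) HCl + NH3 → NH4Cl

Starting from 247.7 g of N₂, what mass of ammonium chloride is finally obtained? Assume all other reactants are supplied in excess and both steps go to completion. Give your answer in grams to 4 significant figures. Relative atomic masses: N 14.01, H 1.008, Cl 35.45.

M(N2) = 2(14.01) = 28.02 g/mol.
M(NH4Cl) = 14.01 + 4(1.008) + 35.45 = 53.492 g/mol.
n(N2) = 247.70 / 28.02 = 8.8401 mol.
Step 1 gives a 1:2 ratio of N2 to NH3, so n(NH3) = 17.680 mol.
In step 2 the NH3:NH4Cl ratio is 1:1, so n(NH4Cl) = 17.680 mol.
Mass of NH4Cl = 17.680 × 53.492 = 945.75 g.

945.8 g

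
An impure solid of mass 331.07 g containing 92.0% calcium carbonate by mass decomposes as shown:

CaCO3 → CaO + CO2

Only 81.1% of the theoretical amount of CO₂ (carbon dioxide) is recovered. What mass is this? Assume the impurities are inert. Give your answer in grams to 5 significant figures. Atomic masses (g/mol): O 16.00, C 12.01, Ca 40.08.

108.61 g

Pure CaCO3 available = 331.07 g × 0.920 = 304.584 g.
M(CaCO3) = 40.08 + 12.01 + 3(16.00) = 100.09 g/mol.
M(CO2) = 12.01 + 2(16.00) = 44.01 g/mol.
n(CaCO3) = 304.584 g / 100.09 g/mol = 3.04311 mol.
From the equation the CaCO3:CO2 mole ratio is 1:1, so n(CO2) = 3.04311 × 1/1 = 3.04311 mol.
Mass of CO2 = 3.04311 mol × 44.01 g/mol = 133.927 g.
Actual mass collected = 133.927 g × 0.811 = 108.615 g.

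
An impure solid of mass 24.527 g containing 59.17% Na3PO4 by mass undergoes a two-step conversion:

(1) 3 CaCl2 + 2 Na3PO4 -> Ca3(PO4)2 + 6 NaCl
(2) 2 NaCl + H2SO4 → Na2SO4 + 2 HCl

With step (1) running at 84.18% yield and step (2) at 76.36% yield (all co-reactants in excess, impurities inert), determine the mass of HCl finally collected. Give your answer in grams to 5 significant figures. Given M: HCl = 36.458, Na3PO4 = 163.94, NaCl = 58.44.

6.2237 g

Pure Na3PO4 = 24.527 × 0.5917 = 14.5126 g.
n(Na3PO4) = 14.5126 / 163.94 = 0.0885240 mol.
Step 1 (Na3PO4:NaCl = 2:6): theoretical n(NaCl) = 0.265572 mol; at 84.18% yield, n(NaCl) = 0.223559 mol.
Step 2 (NaCl:HCl = 2:2): theoretical n(HCl) = 0.223559 mol, so theoretical mass = 0.223559 × 36.458 = 8.15050 g.
At 76.36% yield, actual mass of HCl = 8.15050 × 0.7636 = 6.22372 g.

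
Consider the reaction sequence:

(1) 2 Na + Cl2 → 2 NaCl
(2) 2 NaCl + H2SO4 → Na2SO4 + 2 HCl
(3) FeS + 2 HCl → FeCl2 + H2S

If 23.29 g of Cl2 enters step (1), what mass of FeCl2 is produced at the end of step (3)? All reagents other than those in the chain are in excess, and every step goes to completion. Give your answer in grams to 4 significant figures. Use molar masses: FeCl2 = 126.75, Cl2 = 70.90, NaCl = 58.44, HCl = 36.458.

41.64 g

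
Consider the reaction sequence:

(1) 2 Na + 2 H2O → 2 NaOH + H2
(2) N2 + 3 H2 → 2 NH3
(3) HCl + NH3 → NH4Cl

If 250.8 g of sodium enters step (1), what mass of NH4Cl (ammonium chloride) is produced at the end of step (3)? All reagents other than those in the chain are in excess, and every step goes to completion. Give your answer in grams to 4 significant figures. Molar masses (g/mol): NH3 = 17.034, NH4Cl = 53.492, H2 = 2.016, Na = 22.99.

194.5 g

n(Na) = 250.8 / 22.99 = 10.909 mol.
Reaction (1): Na→H2 ratio 2:1 ⇒ n(H2) = 5.4545 mol.
Reaction (2): H2→NH3 ratio 3:2 ⇒ n(NH3) = 3.6364 mol.
Reaction (3): NH3→NH4Cl ratio 1:1 ⇒ n(NH4Cl) = 3.6364 mol.
Mass of NH4Cl = 3.6364 × 53.492 = 194.52 g.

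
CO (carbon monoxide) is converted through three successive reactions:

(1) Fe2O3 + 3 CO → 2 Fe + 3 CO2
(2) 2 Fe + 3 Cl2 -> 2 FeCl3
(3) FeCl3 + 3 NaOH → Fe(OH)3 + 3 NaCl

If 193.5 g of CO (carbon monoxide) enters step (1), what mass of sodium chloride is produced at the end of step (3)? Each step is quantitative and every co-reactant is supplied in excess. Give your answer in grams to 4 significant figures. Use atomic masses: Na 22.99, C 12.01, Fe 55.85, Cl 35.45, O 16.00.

807.4 g

M(CO) = 12.01 + 16.00 = 28.01 g/mol.
M(NaCl) = 22.99 + 35.45 = 58.44 g/mol.
n(CO) = 193.5 / 28.01 = 6.9082 mol.
Reaction (1): CO→Fe ratio 3:2 ⇒ n(Fe) = 4.6055 mol.
Reaction (2): Fe→FeCl3 ratio 2:2 ⇒ n(FeCl3) = 4.6055 mol.
Reaction (3): FeCl3→NaCl ratio 1:3 ⇒ n(NaCl) = 13.816 mol.
Mass of NaCl = 13.816 × 58.44 = 807.44 g.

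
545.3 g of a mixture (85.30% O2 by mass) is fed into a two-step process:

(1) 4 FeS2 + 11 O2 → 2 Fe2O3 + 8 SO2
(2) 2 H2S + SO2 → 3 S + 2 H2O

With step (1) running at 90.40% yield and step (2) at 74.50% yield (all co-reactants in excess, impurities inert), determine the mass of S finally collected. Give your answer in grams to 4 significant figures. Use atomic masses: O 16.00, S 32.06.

Pure O2 = 545.3 × 0.8530 = 465.14 g.
M(O2) = 2(16.00) = 32.00 g/mol.
M(S) = 32.06 g/mol.
n(O2) = 465.14 / 32.00 = 14.536 mol.
Step 1 (O2:SO2 = 11:8): theoretical n(SO2) = 10.571 mol; at 90.40% yield, n(SO2) = 9.5565 mol.
Step 2 (SO2:S = 1:3): theoretical n(S) = 28.670 mol, so theoretical mass = 28.670 × 32.06 = 919.15 g.
At 74.50% yield, actual mass of S = 919.15 × 0.7450 = 684.76 g.

684.8 g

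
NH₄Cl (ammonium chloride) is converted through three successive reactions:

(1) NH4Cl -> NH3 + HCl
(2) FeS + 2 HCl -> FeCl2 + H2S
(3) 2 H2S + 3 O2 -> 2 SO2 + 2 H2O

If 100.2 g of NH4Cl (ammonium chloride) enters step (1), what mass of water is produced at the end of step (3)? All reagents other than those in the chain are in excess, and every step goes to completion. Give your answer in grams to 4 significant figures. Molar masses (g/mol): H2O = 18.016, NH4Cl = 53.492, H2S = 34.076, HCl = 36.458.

n(NH4Cl) = 100.2 / 53.492 = 1.8732 mol.
Reaction (1): NH4Cl→HCl ratio 1:1 ⇒ n(HCl) = 1.8732 mol.
Reaction (2): HCl→H2S ratio 2:1 ⇒ n(H2S) = 0.93659 mol.
Reaction (3): H2S→H2O ratio 2:2 ⇒ n(H2O) = 0.93659 mol.
Mass of H2O = 0.93659 × 18.016 = 16.874 g.

16.87 g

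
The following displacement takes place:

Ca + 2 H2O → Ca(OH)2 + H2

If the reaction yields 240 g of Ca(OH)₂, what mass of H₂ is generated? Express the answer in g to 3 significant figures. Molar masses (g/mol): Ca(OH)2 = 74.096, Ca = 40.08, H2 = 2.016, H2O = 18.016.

n(Ca(OH)2) = 240.0 g / 74.096 g/mol = 3.239 mol.
From the equation the Ca(OH)2:H2 mole ratio is 1:1, so n(H2) = 3.239 × 1/1 = 3.239 mol.
Mass of H2 = 3.239 mol × 2.016 g/mol = 6.530 g.

6.53 g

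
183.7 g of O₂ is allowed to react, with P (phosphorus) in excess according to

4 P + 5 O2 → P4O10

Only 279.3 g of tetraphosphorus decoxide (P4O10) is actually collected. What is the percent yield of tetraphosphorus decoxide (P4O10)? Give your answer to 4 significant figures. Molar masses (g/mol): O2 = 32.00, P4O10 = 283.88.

n(O2) = 183.70 g / 32.00 g/mol = 5.7406 mol.
From the equation the O2:P4O10 mole ratio is 5:1, so n(P4O10) = 5.7406 × 1/5 = 1.1481 mol.
Mass of P4O10 = 1.1481 mol × 283.88 g/mol = 325.93 g.
This is the theoretical yield. Percent yield = 279.3 g / 325.93 g × 100% = 85.693%.

85.69 %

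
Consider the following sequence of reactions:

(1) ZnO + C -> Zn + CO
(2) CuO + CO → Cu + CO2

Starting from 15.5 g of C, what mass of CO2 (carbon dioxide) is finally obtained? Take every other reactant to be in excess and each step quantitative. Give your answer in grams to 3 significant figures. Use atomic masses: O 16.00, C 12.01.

56.8 g

M(C) = 12.01 g/mol.
M(CO2) = 12.01 + 2(16.00) = 44.01 g/mol.
n(C) = 15.50 / 12.01 = 1.291 mol.
Step 1 gives a 1:1 ratio of C to CO, so n(CO) = 1.291 mol.
In step 2 the CO:CO2 ratio is 1:1, so n(CO2) = 1.291 mol.
Mass of CO2 = 1.291 × 44.01 = 56.80 g.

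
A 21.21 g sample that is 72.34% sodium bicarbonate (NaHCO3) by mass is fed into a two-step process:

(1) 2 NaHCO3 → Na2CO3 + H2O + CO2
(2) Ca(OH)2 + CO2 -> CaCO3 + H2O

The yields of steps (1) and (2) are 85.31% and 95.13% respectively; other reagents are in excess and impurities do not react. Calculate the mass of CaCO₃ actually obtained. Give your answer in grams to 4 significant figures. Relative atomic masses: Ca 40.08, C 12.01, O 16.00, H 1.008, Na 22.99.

Pure NaHCO3 = 21.21 × 0.7234 = 15.343 g.
M(NaHCO3) = 22.99 + 1.008 + 12.01 + 3(16.00) = 84.008 g/mol.
M(CaCO3) = 40.08 + 12.01 + 3(16.00) = 100.09 g/mol.
n(NaHCO3) = 15.343 / 84.008 = 0.18264 mol.
Step 1 (NaHCO3:CO2 = 2:1): theoretical n(CO2) = 0.091321 mol; at 85.31% yield, n(CO2) = 0.077906 mol.
Step 2 (CO2:CaCO3 = 1:1): theoretical n(CaCO3) = 0.077906 mol, so theoretical mass = 0.077906 × 100.09 = 7.7976 g.
At 95.13% yield, actual mass of CaCO3 = 7.7976 × 0.9513 = 7.4178 g.

7.418 g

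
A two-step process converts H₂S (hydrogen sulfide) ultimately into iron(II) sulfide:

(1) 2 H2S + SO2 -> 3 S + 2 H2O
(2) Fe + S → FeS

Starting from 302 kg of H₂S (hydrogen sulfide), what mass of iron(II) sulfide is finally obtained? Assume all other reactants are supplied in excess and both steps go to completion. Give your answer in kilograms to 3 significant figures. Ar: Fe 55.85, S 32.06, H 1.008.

M(H2S) = 2(1.008) + 32.06 = 34.076 g/mol.
M(FeS) = 55.85 + 32.06 = 87.91 g/mol.
302 kg = 302000 g.
n(H2S) = 302000 / 34.076 = 8863 mol.
Step 1 gives a 2:3 ratio of H2S to S, so n(S) = 13290 mol.
In step 2 the S:FeS ratio is 1:1, so n(FeS) = 13290 mol.
Mass of FeS = 13290 × 87.91 = 1.169 × 10^6 g = 1170 kg.

1170 kg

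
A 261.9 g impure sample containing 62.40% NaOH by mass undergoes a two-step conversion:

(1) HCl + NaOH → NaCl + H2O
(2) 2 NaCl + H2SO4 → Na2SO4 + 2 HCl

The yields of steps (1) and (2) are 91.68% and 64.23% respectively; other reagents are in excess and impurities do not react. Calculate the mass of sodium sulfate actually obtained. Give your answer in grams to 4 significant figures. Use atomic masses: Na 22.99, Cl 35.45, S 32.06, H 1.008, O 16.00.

170.9 g

Pure NaOH = 261.9 × 0.6240 = 163.43 g.
M(NaOH) = 22.99 + 16.00 + 1.008 = 39.998 g/mol.
M(Na2SO4) = 2(22.99) + 32.06 + 4(16.00) = 142.04 g/mol.
n(NaOH) = 163.43 / 39.998 = 4.0858 mol.
Step 1 (NaOH:NaCl = 1:1): theoretical n(NaCl) = 4.0858 mol; at 91.68% yield, n(NaCl) = 3.7459 mol.
Step 2 (NaCl:Na2SO4 = 2:1): theoretical n(Na2SO4) = 1.8730 mol, so theoretical mass = 1.8730 × 142.04 = 266.03 g.
At 64.23% yield, actual mass of Na2SO4 = 266.03 × 0.6423 = 170.87 g.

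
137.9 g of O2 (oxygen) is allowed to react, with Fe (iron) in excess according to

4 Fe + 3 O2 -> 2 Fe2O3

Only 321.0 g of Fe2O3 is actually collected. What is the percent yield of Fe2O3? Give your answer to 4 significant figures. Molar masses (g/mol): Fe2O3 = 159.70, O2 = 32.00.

n(O2) = 137.90 g / 32.00 g/mol = 4.3094 mol.
From the equation the O2:Fe2O3 mole ratio is 3:2, so n(Fe2O3) = 4.3094 × 2/3 = 2.8729 mol.
Mass of Fe2O3 = 2.8729 mol × 159.70 g/mol = 458.80 g.
This is the theoretical yield. Percent yield = 321.0 g / 458.80 g × 100% = 69.964%.

69.96 %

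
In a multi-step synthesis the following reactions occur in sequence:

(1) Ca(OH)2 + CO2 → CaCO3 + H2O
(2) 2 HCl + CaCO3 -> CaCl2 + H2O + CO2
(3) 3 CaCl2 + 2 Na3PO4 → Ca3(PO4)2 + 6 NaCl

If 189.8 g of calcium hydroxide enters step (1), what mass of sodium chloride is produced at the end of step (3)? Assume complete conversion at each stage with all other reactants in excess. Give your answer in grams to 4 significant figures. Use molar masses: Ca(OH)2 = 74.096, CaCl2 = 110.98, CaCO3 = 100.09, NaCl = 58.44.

299.4 g

n(Ca(OH)2) = 189.8 / 74.096 = 2.5615 mol.
Reaction (1): Ca(OH)2→CaCO3 ratio 1:1 ⇒ n(CaCO3) = 2.5615 mol.
Reaction (2): CaCO3→CaCl2 ratio 1:1 ⇒ n(CaCl2) = 2.5615 mol.
Reaction (3): CaCl2→NaCl ratio 3:6 ⇒ n(NaCl) = 5.1231 mol.
Mass of NaCl = 5.1231 × 58.44 = 299.39 g.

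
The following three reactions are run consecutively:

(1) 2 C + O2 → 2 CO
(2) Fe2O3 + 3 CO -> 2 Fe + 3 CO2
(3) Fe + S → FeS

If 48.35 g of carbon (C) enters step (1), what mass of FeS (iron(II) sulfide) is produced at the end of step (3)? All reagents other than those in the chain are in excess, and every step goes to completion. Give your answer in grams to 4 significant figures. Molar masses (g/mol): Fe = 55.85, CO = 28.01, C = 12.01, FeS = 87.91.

n(C) = 48.35 / 12.01 = 4.0258 mol.
Reaction (1): C→CO ratio 2:2 ⇒ n(CO) = 4.0258 mol.
Reaction (2): CO→Fe ratio 3:2 ⇒ n(Fe) = 2.6839 mol.
Reaction (3): Fe→FeS ratio 1:1 ⇒ n(FeS) = 2.6839 mol.
Mass of FeS = 2.6839 × 87.91 = 235.94 g.

235.9 g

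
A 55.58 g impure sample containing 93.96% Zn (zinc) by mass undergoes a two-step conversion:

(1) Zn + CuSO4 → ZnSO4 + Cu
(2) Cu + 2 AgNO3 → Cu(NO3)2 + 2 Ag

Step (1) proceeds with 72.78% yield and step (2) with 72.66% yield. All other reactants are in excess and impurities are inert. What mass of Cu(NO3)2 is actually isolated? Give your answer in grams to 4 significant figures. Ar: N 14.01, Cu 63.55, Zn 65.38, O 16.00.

Pure Zn = 55.58 × 0.9396 = 52.223 g.
M(Zn) = 65.38 g/mol.
M(Cu(NO3)2) = 63.55 + 2(14.01) + 6(16.00) = 187.57 g/mol.
n(Zn) = 52.223 / 65.38 = 0.79876 mol.
Step 1 (Zn:Cu = 1:1): theoretical n(Cu) = 0.79876 mol; at 72.78% yield, n(Cu) = 0.58134 mol.
Step 2 (Cu:Cu(NO3)2 = 1:1): theoretical n(Cu(NO3)2) = 0.58134 mol, so theoretical mass = 0.58134 × 187.57 = 109.04 g.
At 72.66% yield, actual mass of Cu(NO3)2 = 109.04 × 0.7266 = 79.230 g.

79.23 g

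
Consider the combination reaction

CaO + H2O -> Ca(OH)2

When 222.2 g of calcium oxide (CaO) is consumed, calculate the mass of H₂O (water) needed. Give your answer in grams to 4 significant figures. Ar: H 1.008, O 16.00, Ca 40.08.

71.38 g

M(CaO) = 40.08 + 16.00 = 56.08 g/mol.
M(H2O) = 2(1.008) + 16.00 = 18.016 g/mol.
n(CaO) = 222.20 g / 56.08 g/mol = 3.9622 mol.
From the equation the CaO:H2O mole ratio is 1:1, so n(H2O) = 3.9622 × 1/1 = 3.9622 mol.
Mass of H2O = 3.9622 mol × 18.016 g/mol = 71.383 g.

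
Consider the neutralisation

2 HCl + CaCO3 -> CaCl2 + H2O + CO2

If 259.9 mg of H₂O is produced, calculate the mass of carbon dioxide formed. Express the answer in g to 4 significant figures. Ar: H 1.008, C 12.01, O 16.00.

0.6349 g

M(H2O) = 2(1.008) + 16.00 = 18.016 g/mol.
M(CO2) = 12.01 + 2(16.00) = 44.01 g/mol.
Convert: 259.9 mg = 0.25990 g.
n(H2O) = 0.25990 g / 18.016 g/mol = 0.014426 mol.
From the equation the H2O:CO2 mole ratio is 1:1, so n(CO2) = 0.014426 × 1/1 = 0.014426 mol.
Mass of CO2 = 0.014426 mol × 44.01 g/mol = 0.63489 g.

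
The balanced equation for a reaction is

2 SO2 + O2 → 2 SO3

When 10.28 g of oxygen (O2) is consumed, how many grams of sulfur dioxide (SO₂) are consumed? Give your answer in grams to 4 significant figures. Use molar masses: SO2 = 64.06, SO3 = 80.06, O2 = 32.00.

41.16 g

n(O2) = 10.280 g / 32.00 g/mol = 0.32125 mol.
From the equation the O2:SO2 mole ratio is 1:2, so n(SO2) = 0.32125 × 2/1 = 0.64250 mol.
Mass of SO2 = 0.64250 mol × 64.06 g/mol = 41.159 g.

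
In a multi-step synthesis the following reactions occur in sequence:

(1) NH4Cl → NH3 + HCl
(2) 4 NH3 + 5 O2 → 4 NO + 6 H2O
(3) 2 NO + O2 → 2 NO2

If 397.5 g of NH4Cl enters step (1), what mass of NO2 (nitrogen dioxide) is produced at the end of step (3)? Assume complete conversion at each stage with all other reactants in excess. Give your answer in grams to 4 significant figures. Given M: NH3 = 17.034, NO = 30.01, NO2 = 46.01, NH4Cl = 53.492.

n(NH4Cl) = 397.5 / 53.492 = 7.4310 mol.
Reaction (1): NH4Cl→NH3 ratio 1:1 ⇒ n(NH3) = 7.4310 mol.
Reaction (2): NH3→NO ratio 4:4 ⇒ n(NO) = 7.4310 mol.
Reaction (3): NO→NO2 ratio 2:2 ⇒ n(NO2) = 7.4310 mol.
Mass of NO2 = 7.4310 × 46.01 = 341.90 g.

341.9 g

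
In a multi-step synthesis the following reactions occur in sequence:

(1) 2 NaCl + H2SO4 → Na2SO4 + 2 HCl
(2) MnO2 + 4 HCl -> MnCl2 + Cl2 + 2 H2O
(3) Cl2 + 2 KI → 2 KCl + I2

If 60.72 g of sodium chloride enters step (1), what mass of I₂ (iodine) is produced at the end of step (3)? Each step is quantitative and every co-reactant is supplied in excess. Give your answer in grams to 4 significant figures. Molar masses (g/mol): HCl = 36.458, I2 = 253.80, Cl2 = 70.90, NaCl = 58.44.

65.93 g

n(NaCl) = 60.72 / 58.44 = 1.0390 mol.
Reaction (1): NaCl→HCl ratio 2:2 ⇒ n(HCl) = 1.0390 mol.
Reaction (2): HCl→Cl2 ratio 4:1 ⇒ n(Cl2) = 0.25975 mol.
Reaction (3): Cl2→I2 ratio 1:1 ⇒ n(I2) = 0.25975 mol.
Mass of I2 = 0.25975 × 253.80 = 65.925 g.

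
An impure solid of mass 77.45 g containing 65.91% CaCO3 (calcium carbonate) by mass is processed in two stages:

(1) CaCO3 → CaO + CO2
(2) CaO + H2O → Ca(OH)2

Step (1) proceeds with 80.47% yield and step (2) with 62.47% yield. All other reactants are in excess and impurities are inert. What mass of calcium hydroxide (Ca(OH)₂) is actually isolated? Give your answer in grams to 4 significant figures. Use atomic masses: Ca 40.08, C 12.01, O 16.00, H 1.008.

Pure CaCO3 = 77.45 × 0.6591 = 51.047 g.
M(CaCO3) = 40.08 + 12.01 + 3(16.00) = 100.09 g/mol.
M(Ca(OH)2) = 40.08 + 2(16.00) + 2(1.008) = 74.096 g/mol.
n(CaCO3) = 51.047 / 100.09 = 0.51001 mol.
Step 1 (CaCO3:CaO = 1:1): theoretical n(CaO) = 0.51001 mol; at 80.47% yield, n(CaO) = 0.41041 mol.
Step 2 (CaO:Ca(OH)2 = 1:1): theoretical n(Ca(OH)2) = 0.41041 mol, so theoretical mass = 0.41041 × 74.096 = 30.410 g.
At 62.47% yield, actual mass of Ca(OH)2 = 30.410 × 0.6247 = 18.997 g.

19.00 g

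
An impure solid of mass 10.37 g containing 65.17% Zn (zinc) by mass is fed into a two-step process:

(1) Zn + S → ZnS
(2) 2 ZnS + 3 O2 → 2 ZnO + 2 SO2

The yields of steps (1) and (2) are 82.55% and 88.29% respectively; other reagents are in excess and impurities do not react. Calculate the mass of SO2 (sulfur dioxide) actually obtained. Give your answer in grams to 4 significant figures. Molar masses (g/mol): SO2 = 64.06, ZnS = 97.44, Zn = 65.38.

Pure Zn = 10.37 × 0.6517 = 6.7581 g.
n(Zn) = 6.7581 / 65.38 = 0.10337 mol.
Step 1 (Zn:ZnS = 1:1): theoretical n(ZnS) = 0.10337 mol; at 82.55% yield, n(ZnS) = 0.085329 mol.
Step 2 (ZnS:SO2 = 2:2): theoretical n(SO2) = 0.085329 mol, so theoretical mass = 0.085329 × 64.06 = 5.4662 g.
At 88.29% yield, actual mass of SO2 = 5.4662 × 0.8829 = 4.8261 g.

4.826 g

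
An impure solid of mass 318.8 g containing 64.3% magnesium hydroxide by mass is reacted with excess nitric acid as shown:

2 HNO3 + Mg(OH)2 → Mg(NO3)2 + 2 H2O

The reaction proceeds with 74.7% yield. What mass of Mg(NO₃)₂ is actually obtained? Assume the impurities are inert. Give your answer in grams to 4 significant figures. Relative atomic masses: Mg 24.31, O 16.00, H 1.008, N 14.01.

Pure Mg(OH)2 available = 318.8 g × 0.643 = 204.99 g.
M(Mg(OH)2) = 24.31 + 2(16.00) + 2(1.008) = 58.326 g/mol.
M(Mg(NO3)2) = 24.31 + 2(14.01) + 6(16.00) = 148.33 g/mol.
n(Mg(OH)2) = 204.99 g / 58.326 g/mol = 3.5145 mol.
From the equation the Mg(OH)2:Mg(NO3)2 mole ratio is 1:1, so n(Mg(NO3)2) = 3.5145 × 1/1 = 3.5145 mol.
Mass of Mg(NO3)2 = 3.5145 mol × 148.33 g/mol = 521.31 g.
Actual mass collected = 521.31 g × 0.747 = 389.42 g.

389.4 g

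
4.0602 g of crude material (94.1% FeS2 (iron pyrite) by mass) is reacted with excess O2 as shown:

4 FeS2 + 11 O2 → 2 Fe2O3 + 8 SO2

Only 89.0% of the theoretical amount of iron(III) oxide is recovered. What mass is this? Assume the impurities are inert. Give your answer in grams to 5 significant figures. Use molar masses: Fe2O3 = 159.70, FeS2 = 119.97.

Pure FeS2 available = 4.0602 g × 0.941 = 3.82065 g.
n(FeS2) = 3.82065 g / 119.97 g/mol = 0.0318467 mol.
From the equation the FeS2:Fe2O3 mole ratio is 4:2, so n(Fe2O3) = 0.0318467 × 2/4 = 0.0159233 mol.
Mass of Fe2O3 = 0.0159233 mol × 159.70 g/mol = 2.54296 g.
Actual mass collected = 2.54296 g × 0.890 = 2.26323 g.

2.2632 g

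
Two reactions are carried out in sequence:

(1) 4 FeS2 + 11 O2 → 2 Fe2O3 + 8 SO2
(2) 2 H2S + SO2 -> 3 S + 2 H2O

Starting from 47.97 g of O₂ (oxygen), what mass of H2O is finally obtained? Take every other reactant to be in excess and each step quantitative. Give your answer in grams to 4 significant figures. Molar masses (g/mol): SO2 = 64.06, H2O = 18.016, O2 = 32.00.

n(O2) = 47.970 / 32.00 = 1.4991 mol.
Step 1 gives a 11:8 ratio of O2 to SO2, so n(SO2) = 1.0902 mol.
In step 2 the SO2:H2O ratio is 1:2, so n(H2O) = 2.1805 mol.
Mass of H2O = 2.1805 × 18.016 = 39.283 g.

39.28 g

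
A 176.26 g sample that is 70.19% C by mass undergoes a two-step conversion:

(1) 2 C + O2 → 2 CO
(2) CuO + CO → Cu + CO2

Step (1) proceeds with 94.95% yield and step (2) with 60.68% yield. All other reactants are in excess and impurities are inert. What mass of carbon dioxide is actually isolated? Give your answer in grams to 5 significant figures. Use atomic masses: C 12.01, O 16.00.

261.20 g

Pure C = 176.26 × 0.7019 = 123.717 g.
M(C) = 12.01 g/mol.
M(CO2) = 12.01 + 2(16.00) = 44.01 g/mol.
n(C) = 123.717 / 12.01 = 10.3012 mol.
Step 1 (C:CO = 2:2): theoretical n(CO) = 10.3012 mol; at 94.95% yield, n(CO) = 9.78095 mol.
Step 2 (CO:CO2 = 1:1): theoretical n(CO2) = 9.78095 mol, so theoretical mass = 9.78095 × 44.01 = 430.460 g.
At 60.68% yield, actual mass of CO2 = 430.460 × 0.6068 = 261.203 g.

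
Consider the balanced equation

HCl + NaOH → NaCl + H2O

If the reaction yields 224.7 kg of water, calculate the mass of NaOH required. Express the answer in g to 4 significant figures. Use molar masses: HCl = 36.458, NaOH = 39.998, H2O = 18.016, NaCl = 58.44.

Convert: 224.7 kg = 224700 g.
n(H2O) = 224700 g / 18.016 g/mol = 12472 mol.
From the equation the H2O:NaOH mole ratio is 1:1, so n(NaOH) = 12472 × 1/1 = 12472 mol.
Mass of NaOH = 12472 mol × 39.998 g/mol = 498860 g.

498900 g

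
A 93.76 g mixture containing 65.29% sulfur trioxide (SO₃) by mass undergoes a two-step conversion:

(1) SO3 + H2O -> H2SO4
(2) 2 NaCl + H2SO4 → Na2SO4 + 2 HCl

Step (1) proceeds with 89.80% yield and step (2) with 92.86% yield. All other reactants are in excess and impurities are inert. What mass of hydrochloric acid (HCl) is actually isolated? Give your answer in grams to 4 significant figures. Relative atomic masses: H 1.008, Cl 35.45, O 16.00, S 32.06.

46.49 g

Pure SO3 = 93.76 × 0.6529 = 61.216 g.
M(SO3) = 32.06 + 3(16.00) = 80.06 g/mol.
M(HCl) = 1.008 + 35.45 = 36.458 g/mol.
n(SO3) = 61.216 / 80.06 = 0.76463 mol.
Step 1 (SO3:H2SO4 = 1:1): theoretical n(H2SO4) = 0.76463 mol; at 89.80% yield, n(H2SO4) = 0.68663 mol.
Step 2 (H2SO4:HCl = 1:2): theoretical n(HCl) = 1.3733 mol, so theoretical mass = 1.3733 × 36.458 = 50.067 g.
At 92.86% yield, actual mass of HCl = 50.067 × 0.9286 = 46.492 g.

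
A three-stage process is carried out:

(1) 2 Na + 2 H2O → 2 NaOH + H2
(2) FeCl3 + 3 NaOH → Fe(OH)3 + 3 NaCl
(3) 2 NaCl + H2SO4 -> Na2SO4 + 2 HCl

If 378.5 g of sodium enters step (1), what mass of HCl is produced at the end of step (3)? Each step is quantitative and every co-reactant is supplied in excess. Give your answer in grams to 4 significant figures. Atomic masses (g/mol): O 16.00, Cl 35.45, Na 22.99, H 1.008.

M(Na) = 22.99 g/mol.
M(HCl) = 1.008 + 35.45 = 36.458 g/mol.
n(Na) = 378.5 / 22.99 = 16.464 mol.
Reaction (1): Na→NaOH ratio 2:2 ⇒ n(NaOH) = 16.464 mol.
Reaction (2): NaOH→NaCl ratio 3:3 ⇒ n(NaCl) = 16.464 mol.
Reaction (3): NaCl→HCl ratio 2:2 ⇒ n(HCl) = 16.464 mol.
Mass of HCl = 16.464 × 36.458 = 600.23 g.

600.2 g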